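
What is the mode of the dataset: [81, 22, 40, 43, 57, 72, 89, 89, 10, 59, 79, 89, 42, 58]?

89

Step 1: Count the frequency of each value:
  10: appears 1 time(s)
  22: appears 1 time(s)
  40: appears 1 time(s)
  42: appears 1 time(s)
  43: appears 1 time(s)
  57: appears 1 time(s)
  58: appears 1 time(s)
  59: appears 1 time(s)
  72: appears 1 time(s)
  79: appears 1 time(s)
  81: appears 1 time(s)
  89: appears 3 time(s)
Step 2: The value 89 appears most frequently (3 times).
Step 3: Mode = 89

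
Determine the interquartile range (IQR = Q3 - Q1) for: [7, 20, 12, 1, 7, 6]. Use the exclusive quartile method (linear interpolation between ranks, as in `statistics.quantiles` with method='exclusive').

9.25

Step 1: Sort the data: [1, 6, 7, 7, 12, 20]
Step 2: n = 6
Step 3: Using the exclusive quartile method:
  Q1 = 4.75
  Q2 (median) = 7
  Q3 = 14
  IQR = Q3 - Q1 = 14 - 4.75 = 9.25
Step 4: IQR = 9.25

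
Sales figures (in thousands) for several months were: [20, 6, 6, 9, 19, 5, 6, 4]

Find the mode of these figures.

6

Step 1: Count the frequency of each value:
  4: appears 1 time(s)
  5: appears 1 time(s)
  6: appears 3 time(s)
  9: appears 1 time(s)
  19: appears 1 time(s)
  20: appears 1 time(s)
Step 2: The value 6 appears most frequently (3 times).
Step 3: Mode = 6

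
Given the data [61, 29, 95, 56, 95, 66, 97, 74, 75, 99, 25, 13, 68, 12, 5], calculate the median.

66

Step 1: Sort the data in ascending order: [5, 12, 13, 25, 29, 56, 61, 66, 68, 74, 75, 95, 95, 97, 99]
Step 2: The number of values is n = 15.
Step 3: Since n is odd, the median is the middle value at position 8: 66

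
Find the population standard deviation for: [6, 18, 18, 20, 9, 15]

5.1208

Step 1: Compute the mean: 14.3333
Step 2: Sum of squared deviations from the mean: 157.3333
Step 3: Population variance = 157.3333 / 6 = 26.2222
Step 4: Standard deviation = sqrt(26.2222) = 5.1208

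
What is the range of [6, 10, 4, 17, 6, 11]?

13

Step 1: Identify the maximum value: max = 17
Step 2: Identify the minimum value: min = 4
Step 3: Range = max - min = 17 - 4 = 13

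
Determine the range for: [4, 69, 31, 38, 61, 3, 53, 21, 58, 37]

66

Step 1: Identify the maximum value: max = 69
Step 2: Identify the minimum value: min = 3
Step 3: Range = max - min = 69 - 3 = 66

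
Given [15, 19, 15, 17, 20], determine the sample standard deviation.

2.2804

Step 1: Compute the mean: 17.2
Step 2: Sum of squared deviations from the mean: 20.8
Step 3: Sample variance = 20.8 / 4 = 5.2
Step 4: Standard deviation = sqrt(5.2) = 2.2804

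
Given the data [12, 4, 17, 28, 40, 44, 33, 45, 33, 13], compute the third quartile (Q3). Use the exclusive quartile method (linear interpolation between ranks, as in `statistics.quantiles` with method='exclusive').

41

Step 1: Sort the data: [4, 12, 13, 17, 28, 33, 33, 40, 44, 45]
Step 2: n = 10
Step 3: Using the exclusive quartile method:
  Q1 = 12.75
  Q2 (median) = 30.5
  Q3 = 41
  IQR = Q3 - Q1 = 41 - 12.75 = 28.25
Step 4: Q3 = 41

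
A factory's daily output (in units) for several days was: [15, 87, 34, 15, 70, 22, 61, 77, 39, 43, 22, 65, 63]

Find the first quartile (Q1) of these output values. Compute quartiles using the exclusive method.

22

Step 1: Sort the data: [15, 15, 22, 22, 34, 39, 43, 61, 63, 65, 70, 77, 87]
Step 2: n = 13
Step 3: Using the exclusive quartile method:
  Q1 = 22
  Q2 (median) = 43
  Q3 = 67.5
  IQR = Q3 - Q1 = 67.5 - 22 = 45.5
Step 4: Q1 = 22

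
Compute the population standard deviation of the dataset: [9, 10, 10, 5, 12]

2.3152

Step 1: Compute the mean: 9.2
Step 2: Sum of squared deviations from the mean: 26.8
Step 3: Population variance = 26.8 / 5 = 5.36
Step 4: Standard deviation = sqrt(5.36) = 2.3152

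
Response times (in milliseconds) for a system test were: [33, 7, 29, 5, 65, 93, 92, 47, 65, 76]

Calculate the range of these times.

88

Step 1: Identify the maximum value: max = 93
Step 2: Identify the minimum value: min = 5
Step 3: Range = max - min = 93 - 5 = 88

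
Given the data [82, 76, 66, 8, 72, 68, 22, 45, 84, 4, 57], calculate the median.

66

Step 1: Sort the data in ascending order: [4, 8, 22, 45, 57, 66, 68, 72, 76, 82, 84]
Step 2: The number of values is n = 11.
Step 3: Since n is odd, the median is the middle value at position 6: 66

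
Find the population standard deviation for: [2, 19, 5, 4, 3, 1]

6.101

Step 1: Compute the mean: 5.6667
Step 2: Sum of squared deviations from the mean: 223.3333
Step 3: Population variance = 223.3333 / 6 = 37.2222
Step 4: Standard deviation = sqrt(37.2222) = 6.101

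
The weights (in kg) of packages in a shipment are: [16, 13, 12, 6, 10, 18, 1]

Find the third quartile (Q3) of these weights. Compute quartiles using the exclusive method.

16

Step 1: Sort the data: [1, 6, 10, 12, 13, 16, 18]
Step 2: n = 7
Step 3: Using the exclusive quartile method:
  Q1 = 6
  Q2 (median) = 12
  Q3 = 16
  IQR = Q3 - Q1 = 16 - 6 = 10
Step 4: Q3 = 16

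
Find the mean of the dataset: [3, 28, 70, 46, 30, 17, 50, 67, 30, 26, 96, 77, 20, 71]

45.0714

Step 1: Sum all values: 3 + 28 + 70 + 46 + 30 + 17 + 50 + 67 + 30 + 26 + 96 + 77 + 20 + 71 = 631
Step 2: Count the number of values: n = 14
Step 3: Mean = sum / n = 631 / 14 = 45.0714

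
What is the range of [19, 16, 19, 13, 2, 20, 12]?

18

Step 1: Identify the maximum value: max = 20
Step 2: Identify the minimum value: min = 2
Step 3: Range = max - min = 20 - 2 = 18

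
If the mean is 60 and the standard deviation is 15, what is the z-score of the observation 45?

-1

Step 1: Recall the z-score formula: z = (x - mu) / sigma
Step 2: Substitute values: z = (45 - 60) / 15
Step 3: z = -15 / 15 = -1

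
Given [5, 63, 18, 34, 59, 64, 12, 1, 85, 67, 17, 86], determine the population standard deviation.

30.0485

Step 1: Compute the mean: 42.5833
Step 2: Sum of squared deviations from the mean: 10834.9167
Step 3: Population variance = 10834.9167 / 12 = 902.9097
Step 4: Standard deviation = sqrt(902.9097) = 30.0485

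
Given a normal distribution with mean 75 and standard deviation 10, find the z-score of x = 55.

-2

Step 1: Recall the z-score formula: z = (x - mu) / sigma
Step 2: Substitute values: z = (55 - 75) / 10
Step 3: z = -20 / 10 = -2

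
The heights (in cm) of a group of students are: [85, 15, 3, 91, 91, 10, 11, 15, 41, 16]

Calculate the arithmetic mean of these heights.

37.8

Step 1: Sum all values: 85 + 15 + 3 + 91 + 91 + 10 + 11 + 15 + 41 + 16 = 378
Step 2: Count the number of values: n = 10
Step 3: Mean = sum / n = 378 / 10 = 37.8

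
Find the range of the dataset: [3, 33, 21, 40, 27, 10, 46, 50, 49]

47

Step 1: Identify the maximum value: max = 50
Step 2: Identify the minimum value: min = 3
Step 3: Range = max - min = 50 - 3 = 47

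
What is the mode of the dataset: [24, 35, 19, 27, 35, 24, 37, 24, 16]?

24

Step 1: Count the frequency of each value:
  16: appears 1 time(s)
  19: appears 1 time(s)
  24: appears 3 time(s)
  27: appears 1 time(s)
  35: appears 2 time(s)
  37: appears 1 time(s)
Step 2: The value 24 appears most frequently (3 times).
Step 3: Mode = 24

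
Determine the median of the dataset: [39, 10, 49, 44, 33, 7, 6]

33

Step 1: Sort the data in ascending order: [6, 7, 10, 33, 39, 44, 49]
Step 2: The number of values is n = 7.
Step 3: Since n is odd, the median is the middle value at position 4: 33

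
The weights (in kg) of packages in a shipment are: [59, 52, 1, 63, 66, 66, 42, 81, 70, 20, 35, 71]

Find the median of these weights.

61

Step 1: Sort the data in ascending order: [1, 20, 35, 42, 52, 59, 63, 66, 66, 70, 71, 81]
Step 2: The number of values is n = 12.
Step 3: Since n is even, the median is the average of positions 6 and 7:
  Median = (59 + 63) / 2 = 61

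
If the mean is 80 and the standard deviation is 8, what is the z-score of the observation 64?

-2

Step 1: Recall the z-score formula: z = (x - mu) / sigma
Step 2: Substitute values: z = (64 - 80) / 8
Step 3: z = -16 / 8 = -2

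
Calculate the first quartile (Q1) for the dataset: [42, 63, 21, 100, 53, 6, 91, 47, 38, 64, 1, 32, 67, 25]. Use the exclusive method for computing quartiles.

24

Step 1: Sort the data: [1, 6, 21, 25, 32, 38, 42, 47, 53, 63, 64, 67, 91, 100]
Step 2: n = 14
Step 3: Using the exclusive quartile method:
  Q1 = 24
  Q2 (median) = 44.5
  Q3 = 64.75
  IQR = Q3 - Q1 = 64.75 - 24 = 40.75
Step 4: Q1 = 24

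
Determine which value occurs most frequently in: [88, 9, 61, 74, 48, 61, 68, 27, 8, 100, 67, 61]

61

Step 1: Count the frequency of each value:
  8: appears 1 time(s)
  9: appears 1 time(s)
  27: appears 1 time(s)
  48: appears 1 time(s)
  61: appears 3 time(s)
  67: appears 1 time(s)
  68: appears 1 time(s)
  74: appears 1 time(s)
  88: appears 1 time(s)
  100: appears 1 time(s)
Step 2: The value 61 appears most frequently (3 times).
Step 3: Mode = 61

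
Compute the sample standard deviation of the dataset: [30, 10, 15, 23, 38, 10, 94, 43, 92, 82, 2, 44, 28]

31.3698

Step 1: Compute the mean: 39.3077
Step 2: Sum of squared deviations from the mean: 11808.7692
Step 3: Sample variance = 11808.7692 / 12 = 984.0641
Step 4: Standard deviation = sqrt(984.0641) = 31.3698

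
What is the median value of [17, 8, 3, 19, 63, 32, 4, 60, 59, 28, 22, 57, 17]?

22

Step 1: Sort the data in ascending order: [3, 4, 8, 17, 17, 19, 22, 28, 32, 57, 59, 60, 63]
Step 2: The number of values is n = 13.
Step 3: Since n is odd, the median is the middle value at position 7: 22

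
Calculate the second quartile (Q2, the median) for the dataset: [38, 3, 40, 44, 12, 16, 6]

16

Step 1: Sort the data: [3, 6, 12, 16, 38, 40, 44]
Step 2: n = 7
Step 3: Q2 is the median. Since n is odd, it is the middle value at position 4: 16
Step 4: Q2 = 16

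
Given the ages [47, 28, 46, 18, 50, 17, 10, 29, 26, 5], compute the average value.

27.6

Step 1: Sum all values: 47 + 28 + 46 + 18 + 50 + 17 + 10 + 29 + 26 + 5 = 276
Step 2: Count the number of values: n = 10
Step 3: Mean = sum / n = 276 / 10 = 27.6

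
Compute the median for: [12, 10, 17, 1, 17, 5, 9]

10

Step 1: Sort the data in ascending order: [1, 5, 9, 10, 12, 17, 17]
Step 2: The number of values is n = 7.
Step 3: Since n is odd, the median is the middle value at position 4: 10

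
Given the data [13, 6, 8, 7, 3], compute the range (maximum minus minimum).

10

Step 1: Identify the maximum value: max = 13
Step 2: Identify the minimum value: min = 3
Step 3: Range = max - min = 13 - 3 = 10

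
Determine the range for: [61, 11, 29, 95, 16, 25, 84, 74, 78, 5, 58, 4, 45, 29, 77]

91

Step 1: Identify the maximum value: max = 95
Step 2: Identify the minimum value: min = 4
Step 3: Range = max - min = 95 - 4 = 91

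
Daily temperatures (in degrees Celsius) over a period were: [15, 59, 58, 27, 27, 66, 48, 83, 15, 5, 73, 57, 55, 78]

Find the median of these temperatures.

56

Step 1: Sort the data in ascending order: [5, 15, 15, 27, 27, 48, 55, 57, 58, 59, 66, 73, 78, 83]
Step 2: The number of values is n = 14.
Step 3: Since n is even, the median is the average of positions 7 and 8:
  Median = (55 + 57) / 2 = 56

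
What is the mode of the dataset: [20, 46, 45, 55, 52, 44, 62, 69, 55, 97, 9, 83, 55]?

55

Step 1: Count the frequency of each value:
  9: appears 1 time(s)
  20: appears 1 time(s)
  44: appears 1 time(s)
  45: appears 1 time(s)
  46: appears 1 time(s)
  52: appears 1 time(s)
  55: appears 3 time(s)
  62: appears 1 time(s)
  69: appears 1 time(s)
  83: appears 1 time(s)
  97: appears 1 time(s)
Step 2: The value 55 appears most frequently (3 times).
Step 3: Mode = 55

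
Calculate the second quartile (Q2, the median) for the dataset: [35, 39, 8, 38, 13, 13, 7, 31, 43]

31

Step 1: Sort the data: [7, 8, 13, 13, 31, 35, 38, 39, 43]
Step 2: n = 9
Step 3: Q2 is the median. Since n is odd, it is the middle value at position 5: 31
Step 4: Q2 = 31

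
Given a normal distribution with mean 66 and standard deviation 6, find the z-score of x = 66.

0

Step 1: Recall the z-score formula: z = (x - mu) / sigma
Step 2: Substitute values: z = (66 - 66) / 6
Step 3: z = 0 / 6 = 0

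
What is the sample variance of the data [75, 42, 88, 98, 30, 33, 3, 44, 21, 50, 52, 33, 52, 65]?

670.7692

Step 1: Compute the mean: (75 + 42 + 88 + 98 + 30 + 33 + 3 + 44 + 21 + 50 + 52 + 33 + 52 + 65) / 14 = 49
Step 2: Compute squared deviations from the mean:
  (75 - 49)^2 = 676
  (42 - 49)^2 = 49
  (88 - 49)^2 = 1521
  (98 - 49)^2 = 2401
  (30 - 49)^2 = 361
  (33 - 49)^2 = 256
  (3 - 49)^2 = 2116
  (44 - 49)^2 = 25
  (21 - 49)^2 = 784
  (50 - 49)^2 = 1
  (52 - 49)^2 = 9
  (33 - 49)^2 = 256
  (52 - 49)^2 = 9
  (65 - 49)^2 = 256
Step 3: Sum of squared deviations = 8720
Step 4: Sample variance = 8720 / 13 = 670.7692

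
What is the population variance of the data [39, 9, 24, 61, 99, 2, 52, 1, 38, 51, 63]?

809.3554

Step 1: Compute the mean: (39 + 9 + 24 + 61 + 99 + 2 + 52 + 1 + 38 + 51 + 63) / 11 = 39.9091
Step 2: Compute squared deviations from the mean:
  (39 - 39.9091)^2 = 0.8264
  (9 - 39.9091)^2 = 955.3719
  (24 - 39.9091)^2 = 253.0992
  (61 - 39.9091)^2 = 444.8264
  (99 - 39.9091)^2 = 3491.7355
  (2 - 39.9091)^2 = 1437.0992
  (52 - 39.9091)^2 = 146.1901
  (1 - 39.9091)^2 = 1513.9174
  (38 - 39.9091)^2 = 3.6446
  (51 - 39.9091)^2 = 123.0083
  (63 - 39.9091)^2 = 533.1901
Step 3: Sum of squared deviations = 8902.9091
Step 4: Population variance = 8902.9091 / 11 = 809.3554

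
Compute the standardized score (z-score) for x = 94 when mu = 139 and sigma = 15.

-3

Step 1: Recall the z-score formula: z = (x - mu) / sigma
Step 2: Substitute values: z = (94 - 139) / 15
Step 3: z = -45 / 15 = -3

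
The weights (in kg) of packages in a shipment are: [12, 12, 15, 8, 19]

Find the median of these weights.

12

Step 1: Sort the data in ascending order: [8, 12, 12, 15, 19]
Step 2: The number of values is n = 5.
Step 3: Since n is odd, the median is the middle value at position 3: 12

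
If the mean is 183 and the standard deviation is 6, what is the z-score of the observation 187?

0.6667

Step 1: Recall the z-score formula: z = (x - mu) / sigma
Step 2: Substitute values: z = (187 - 183) / 6
Step 3: z = 4 / 6 = 0.6667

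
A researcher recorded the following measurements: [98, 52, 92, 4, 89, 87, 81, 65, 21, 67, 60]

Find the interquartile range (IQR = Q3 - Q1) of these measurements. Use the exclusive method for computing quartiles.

37

Step 1: Sort the data: [4, 21, 52, 60, 65, 67, 81, 87, 89, 92, 98]
Step 2: n = 11
Step 3: Using the exclusive quartile method:
  Q1 = 52
  Q2 (median) = 67
  Q3 = 89
  IQR = Q3 - Q1 = 89 - 52 = 37
Step 4: IQR = 37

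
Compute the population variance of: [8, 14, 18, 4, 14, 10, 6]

21.3878

Step 1: Compute the mean: (8 + 14 + 18 + 4 + 14 + 10 + 6) / 7 = 10.5714
Step 2: Compute squared deviations from the mean:
  (8 - 10.5714)^2 = 6.6122
  (14 - 10.5714)^2 = 11.7551
  (18 - 10.5714)^2 = 55.1837
  (4 - 10.5714)^2 = 43.1837
  (14 - 10.5714)^2 = 11.7551
  (10 - 10.5714)^2 = 0.3265
  (6 - 10.5714)^2 = 20.898
Step 3: Sum of squared deviations = 149.7143
Step 4: Population variance = 149.7143 / 7 = 21.3878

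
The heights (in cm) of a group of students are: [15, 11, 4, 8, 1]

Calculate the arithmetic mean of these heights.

7.8

Step 1: Sum all values: 15 + 11 + 4 + 8 + 1 = 39
Step 2: Count the number of values: n = 5
Step 3: Mean = sum / n = 39 / 5 = 7.8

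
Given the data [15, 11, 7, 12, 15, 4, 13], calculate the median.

12

Step 1: Sort the data in ascending order: [4, 7, 11, 12, 13, 15, 15]
Step 2: The number of values is n = 7.
Step 3: Since n is odd, the median is the middle value at position 4: 12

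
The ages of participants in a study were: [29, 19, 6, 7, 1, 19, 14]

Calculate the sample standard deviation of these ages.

9.6239

Step 1: Compute the mean: 13.5714
Step 2: Sum of squared deviations from the mean: 555.7143
Step 3: Sample variance = 555.7143 / 6 = 92.619
Step 4: Standard deviation = sqrt(92.619) = 9.6239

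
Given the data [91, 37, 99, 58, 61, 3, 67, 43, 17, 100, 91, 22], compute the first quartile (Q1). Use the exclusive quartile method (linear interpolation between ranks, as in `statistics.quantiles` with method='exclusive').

25.75

Step 1: Sort the data: [3, 17, 22, 37, 43, 58, 61, 67, 91, 91, 99, 100]
Step 2: n = 12
Step 3: Using the exclusive quartile method:
  Q1 = 25.75
  Q2 (median) = 59.5
  Q3 = 91
  IQR = Q3 - Q1 = 91 - 25.75 = 65.25
Step 4: Q1 = 25.75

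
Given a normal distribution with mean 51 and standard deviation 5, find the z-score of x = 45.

-1.2

Step 1: Recall the z-score formula: z = (x - mu) / sigma
Step 2: Substitute values: z = (45 - 51) / 5
Step 3: z = -6 / 5 = -1.2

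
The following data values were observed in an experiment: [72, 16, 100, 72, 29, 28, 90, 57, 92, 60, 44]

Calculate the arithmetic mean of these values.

60

Step 1: Sum all values: 72 + 16 + 100 + 72 + 29 + 28 + 90 + 57 + 92 + 60 + 44 = 660
Step 2: Count the number of values: n = 11
Step 3: Mean = sum / n = 660 / 11 = 60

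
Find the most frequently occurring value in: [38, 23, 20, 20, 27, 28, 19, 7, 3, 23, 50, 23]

23

Step 1: Count the frequency of each value:
  3: appears 1 time(s)
  7: appears 1 time(s)
  19: appears 1 time(s)
  20: appears 2 time(s)
  23: appears 3 time(s)
  27: appears 1 time(s)
  28: appears 1 time(s)
  38: appears 1 time(s)
  50: appears 1 time(s)
Step 2: The value 23 appears most frequently (3 times).
Step 3: Mode = 23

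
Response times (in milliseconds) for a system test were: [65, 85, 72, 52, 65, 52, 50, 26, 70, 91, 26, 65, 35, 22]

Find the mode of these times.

65

Step 1: Count the frequency of each value:
  22: appears 1 time(s)
  26: appears 2 time(s)
  35: appears 1 time(s)
  50: appears 1 time(s)
  52: appears 2 time(s)
  65: appears 3 time(s)
  70: appears 1 time(s)
  72: appears 1 time(s)
  85: appears 1 time(s)
  91: appears 1 time(s)
Step 2: The value 65 appears most frequently (3 times).
Step 3: Mode = 65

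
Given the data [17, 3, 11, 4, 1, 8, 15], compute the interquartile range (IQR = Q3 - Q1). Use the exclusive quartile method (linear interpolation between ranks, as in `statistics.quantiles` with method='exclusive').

12

Step 1: Sort the data: [1, 3, 4, 8, 11, 15, 17]
Step 2: n = 7
Step 3: Using the exclusive quartile method:
  Q1 = 3
  Q2 (median) = 8
  Q3 = 15
  IQR = Q3 - Q1 = 15 - 3 = 12
Step 4: IQR = 12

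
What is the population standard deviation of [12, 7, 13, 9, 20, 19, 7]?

4.9528

Step 1: Compute the mean: 12.4286
Step 2: Sum of squared deviations from the mean: 171.7143
Step 3: Population variance = 171.7143 / 7 = 24.5306
Step 4: Standard deviation = sqrt(24.5306) = 4.9528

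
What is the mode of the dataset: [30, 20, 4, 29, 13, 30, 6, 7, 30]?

30

Step 1: Count the frequency of each value:
  4: appears 1 time(s)
  6: appears 1 time(s)
  7: appears 1 time(s)
  13: appears 1 time(s)
  20: appears 1 time(s)
  29: appears 1 time(s)
  30: appears 3 time(s)
Step 2: The value 30 appears most frequently (3 times).
Step 3: Mode = 30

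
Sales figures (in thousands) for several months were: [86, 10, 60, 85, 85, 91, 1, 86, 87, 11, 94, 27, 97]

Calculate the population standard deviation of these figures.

35.2627

Step 1: Compute the mean: 63.0769
Step 2: Sum of squared deviations from the mean: 16164.9231
Step 3: Population variance = 16164.9231 / 13 = 1243.4556
Step 4: Standard deviation = sqrt(1243.4556) = 35.2627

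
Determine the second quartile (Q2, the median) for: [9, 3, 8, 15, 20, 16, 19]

15

Step 1: Sort the data: [3, 8, 9, 15, 16, 19, 20]
Step 2: n = 7
Step 3: Q2 is the median. Since n is odd, it is the middle value at position 4: 15
Step 4: Q2 = 15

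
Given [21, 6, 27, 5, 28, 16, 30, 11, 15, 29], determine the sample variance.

91.5111

Step 1: Compute the mean: (21 + 6 + 27 + 5 + 28 + 16 + 30 + 11 + 15 + 29) / 10 = 18.8
Step 2: Compute squared deviations from the mean:
  (21 - 18.8)^2 = 4.84
  (6 - 18.8)^2 = 163.84
  (27 - 18.8)^2 = 67.24
  (5 - 18.8)^2 = 190.44
  (28 - 18.8)^2 = 84.64
  (16 - 18.8)^2 = 7.84
  (30 - 18.8)^2 = 125.44
  (11 - 18.8)^2 = 60.84
  (15 - 18.8)^2 = 14.44
  (29 - 18.8)^2 = 104.04
Step 3: Sum of squared deviations = 823.6
Step 4: Sample variance = 823.6 / 9 = 91.5111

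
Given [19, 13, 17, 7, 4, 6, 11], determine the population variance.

27.7143

Step 1: Compute the mean: (19 + 13 + 17 + 7 + 4 + 6 + 11) / 7 = 11
Step 2: Compute squared deviations from the mean:
  (19 - 11)^2 = 64
  (13 - 11)^2 = 4
  (17 - 11)^2 = 36
  (7 - 11)^2 = 16
  (4 - 11)^2 = 49
  (6 - 11)^2 = 25
  (11 - 11)^2 = 0
Step 3: Sum of squared deviations = 194
Step 4: Population variance = 194 / 7 = 27.7143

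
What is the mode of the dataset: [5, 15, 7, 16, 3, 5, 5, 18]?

5

Step 1: Count the frequency of each value:
  3: appears 1 time(s)
  5: appears 3 time(s)
  7: appears 1 time(s)
  15: appears 1 time(s)
  16: appears 1 time(s)
  18: appears 1 time(s)
Step 2: The value 5 appears most frequently (3 times).
Step 3: Mode = 5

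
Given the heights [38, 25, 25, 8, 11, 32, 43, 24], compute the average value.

25.75

Step 1: Sum all values: 38 + 25 + 25 + 8 + 11 + 32 + 43 + 24 = 206
Step 2: Count the number of values: n = 8
Step 3: Mean = sum / n = 206 / 8 = 25.75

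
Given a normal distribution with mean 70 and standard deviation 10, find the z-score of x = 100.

3

Step 1: Recall the z-score formula: z = (x - mu) / sigma
Step 2: Substitute values: z = (100 - 70) / 10
Step 3: z = 30 / 10 = 3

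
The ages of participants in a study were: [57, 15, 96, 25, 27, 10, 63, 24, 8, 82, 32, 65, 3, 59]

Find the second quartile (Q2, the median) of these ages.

29.5

Step 1: Sort the data: [3, 8, 10, 15, 24, 25, 27, 32, 57, 59, 63, 65, 82, 96]
Step 2: n = 14
Step 3: Q2 is the median. Since n is even, it is the average of the values at positions 7 and 8:
  Q2 = (27 + 32) / 2 = 29.5
Step 4: Q2 = 29.5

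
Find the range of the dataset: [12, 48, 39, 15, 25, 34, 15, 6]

42

Step 1: Identify the maximum value: max = 48
Step 2: Identify the minimum value: min = 6
Step 3: Range = max - min = 48 - 6 = 42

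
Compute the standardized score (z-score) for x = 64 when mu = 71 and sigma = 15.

-0.4667

Step 1: Recall the z-score formula: z = (x - mu) / sigma
Step 2: Substitute values: z = (64 - 71) / 15
Step 3: z = -7 / 15 = -0.4667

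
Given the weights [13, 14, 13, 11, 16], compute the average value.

13.4

Step 1: Sum all values: 13 + 14 + 13 + 11 + 16 = 67
Step 2: Count the number of values: n = 5
Step 3: Mean = sum / n = 67 / 5 = 13.4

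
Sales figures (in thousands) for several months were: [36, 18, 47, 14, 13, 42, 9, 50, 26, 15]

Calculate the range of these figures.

41

Step 1: Identify the maximum value: max = 50
Step 2: Identify the minimum value: min = 9
Step 3: Range = max - min = 50 - 9 = 41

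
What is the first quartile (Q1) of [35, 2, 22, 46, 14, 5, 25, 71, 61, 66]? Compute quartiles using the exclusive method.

11.75

Step 1: Sort the data: [2, 5, 14, 22, 25, 35, 46, 61, 66, 71]
Step 2: n = 10
Step 3: Using the exclusive quartile method:
  Q1 = 11.75
  Q2 (median) = 30
  Q3 = 62.25
  IQR = Q3 - Q1 = 62.25 - 11.75 = 50.5
Step 4: Q1 = 11.75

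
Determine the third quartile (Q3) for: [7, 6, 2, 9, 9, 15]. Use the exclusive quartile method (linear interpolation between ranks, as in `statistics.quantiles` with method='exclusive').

10.5

Step 1: Sort the data: [2, 6, 7, 9, 9, 15]
Step 2: n = 6
Step 3: Using the exclusive quartile method:
  Q1 = 5
  Q2 (median) = 8
  Q3 = 10.5
  IQR = Q3 - Q1 = 10.5 - 5 = 5.5
Step 4: Q3 = 10.5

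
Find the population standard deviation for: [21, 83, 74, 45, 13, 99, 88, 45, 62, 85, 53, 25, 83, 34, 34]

26.8141

Step 1: Compute the mean: 56.2667
Step 2: Sum of squared deviations from the mean: 10784.9333
Step 3: Population variance = 10784.9333 / 15 = 718.9956
Step 4: Standard deviation = sqrt(718.9956) = 26.8141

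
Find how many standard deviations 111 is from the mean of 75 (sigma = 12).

3

Step 1: Recall the z-score formula: z = (x - mu) / sigma
Step 2: Substitute values: z = (111 - 75) / 12
Step 3: z = 36 / 12 = 3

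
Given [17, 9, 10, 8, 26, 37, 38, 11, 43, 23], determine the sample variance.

177.0667

Step 1: Compute the mean: (17 + 9 + 10 + 8 + 26 + 37 + 38 + 11 + 43 + 23) / 10 = 22.2
Step 2: Compute squared deviations from the mean:
  (17 - 22.2)^2 = 27.04
  (9 - 22.2)^2 = 174.24
  (10 - 22.2)^2 = 148.84
  (8 - 22.2)^2 = 201.64
  (26 - 22.2)^2 = 14.44
  (37 - 22.2)^2 = 219.04
  (38 - 22.2)^2 = 249.64
  (11 - 22.2)^2 = 125.44
  (43 - 22.2)^2 = 432.64
  (23 - 22.2)^2 = 0.64
Step 3: Sum of squared deviations = 1593.6
Step 4: Sample variance = 1593.6 / 9 = 177.0667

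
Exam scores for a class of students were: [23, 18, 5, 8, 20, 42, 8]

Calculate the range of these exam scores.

37

Step 1: Identify the maximum value: max = 42
Step 2: Identify the minimum value: min = 5
Step 3: Range = max - min = 42 - 5 = 37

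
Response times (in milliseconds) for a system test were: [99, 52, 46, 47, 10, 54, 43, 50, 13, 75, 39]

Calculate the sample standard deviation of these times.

24.8314

Step 1: Compute the mean: 48
Step 2: Sum of squared deviations from the mean: 6166
Step 3: Sample variance = 6166 / 10 = 616.6
Step 4: Standard deviation = sqrt(616.6) = 24.8314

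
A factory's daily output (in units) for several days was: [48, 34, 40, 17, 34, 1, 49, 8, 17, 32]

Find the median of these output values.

33

Step 1: Sort the data in ascending order: [1, 8, 17, 17, 32, 34, 34, 40, 48, 49]
Step 2: The number of values is n = 10.
Step 3: Since n is even, the median is the average of positions 5 and 6:
  Median = (32 + 34) / 2 = 33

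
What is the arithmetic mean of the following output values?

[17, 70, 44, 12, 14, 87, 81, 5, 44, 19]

39.3

Step 1: Sum all values: 17 + 70 + 44 + 12 + 14 + 87 + 81 + 5 + 44 + 19 = 393
Step 2: Count the number of values: n = 10
Step 3: Mean = sum / n = 393 / 10 = 39.3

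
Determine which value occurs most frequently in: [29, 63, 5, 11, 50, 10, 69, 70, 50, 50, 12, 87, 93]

50

Step 1: Count the frequency of each value:
  5: appears 1 time(s)
  10: appears 1 time(s)
  11: appears 1 time(s)
  12: appears 1 time(s)
  29: appears 1 time(s)
  50: appears 3 time(s)
  63: appears 1 time(s)
  69: appears 1 time(s)
  70: appears 1 time(s)
  87: appears 1 time(s)
  93: appears 1 time(s)
Step 2: The value 50 appears most frequently (3 times).
Step 3: Mode = 50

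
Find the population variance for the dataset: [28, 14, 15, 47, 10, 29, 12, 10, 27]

136.8889

Step 1: Compute the mean: (28 + 14 + 15 + 47 + 10 + 29 + 12 + 10 + 27) / 9 = 21.3333
Step 2: Compute squared deviations from the mean:
  (28 - 21.3333)^2 = 44.4444
  (14 - 21.3333)^2 = 53.7778
  (15 - 21.3333)^2 = 40.1111
  (47 - 21.3333)^2 = 658.7778
  (10 - 21.3333)^2 = 128.4444
  (29 - 21.3333)^2 = 58.7778
  (12 - 21.3333)^2 = 87.1111
  (10 - 21.3333)^2 = 128.4444
  (27 - 21.3333)^2 = 32.1111
Step 3: Sum of squared deviations = 1232
Step 4: Population variance = 1232 / 9 = 136.8889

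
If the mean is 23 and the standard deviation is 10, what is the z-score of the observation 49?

2.6

Step 1: Recall the z-score formula: z = (x - mu) / sigma
Step 2: Substitute values: z = (49 - 23) / 10
Step 3: z = 26 / 10 = 2.6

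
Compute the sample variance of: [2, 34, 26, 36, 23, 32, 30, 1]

193.4286

Step 1: Compute the mean: (2 + 34 + 26 + 36 + 23 + 32 + 30 + 1) / 8 = 23
Step 2: Compute squared deviations from the mean:
  (2 - 23)^2 = 441
  (34 - 23)^2 = 121
  (26 - 23)^2 = 9
  (36 - 23)^2 = 169
  (23 - 23)^2 = 0
  (32 - 23)^2 = 81
  (30 - 23)^2 = 49
  (1 - 23)^2 = 484
Step 3: Sum of squared deviations = 1354
Step 4: Sample variance = 1354 / 7 = 193.4286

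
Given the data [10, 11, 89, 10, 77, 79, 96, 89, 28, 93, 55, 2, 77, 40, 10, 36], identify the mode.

10

Step 1: Count the frequency of each value:
  2: appears 1 time(s)
  10: appears 3 time(s)
  11: appears 1 time(s)
  28: appears 1 time(s)
  36: appears 1 time(s)
  40: appears 1 time(s)
  55: appears 1 time(s)
  77: appears 2 time(s)
  79: appears 1 time(s)
  89: appears 2 time(s)
  93: appears 1 time(s)
  96: appears 1 time(s)
Step 2: The value 10 appears most frequently (3 times).
Step 3: Mode = 10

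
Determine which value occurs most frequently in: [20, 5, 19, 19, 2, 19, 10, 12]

19

Step 1: Count the frequency of each value:
  2: appears 1 time(s)
  5: appears 1 time(s)
  10: appears 1 time(s)
  12: appears 1 time(s)
  19: appears 3 time(s)
  20: appears 1 time(s)
Step 2: The value 19 appears most frequently (3 times).
Step 3: Mode = 19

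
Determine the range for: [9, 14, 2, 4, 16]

14

Step 1: Identify the maximum value: max = 16
Step 2: Identify the minimum value: min = 2
Step 3: Range = max - min = 16 - 2 = 14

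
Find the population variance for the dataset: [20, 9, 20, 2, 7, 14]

44.3333

Step 1: Compute the mean: (20 + 9 + 20 + 2 + 7 + 14) / 6 = 12
Step 2: Compute squared deviations from the mean:
  (20 - 12)^2 = 64
  (9 - 12)^2 = 9
  (20 - 12)^2 = 64
  (2 - 12)^2 = 100
  (7 - 12)^2 = 25
  (14 - 12)^2 = 4
Step 3: Sum of squared deviations = 266
Step 4: Population variance = 266 / 6 = 44.3333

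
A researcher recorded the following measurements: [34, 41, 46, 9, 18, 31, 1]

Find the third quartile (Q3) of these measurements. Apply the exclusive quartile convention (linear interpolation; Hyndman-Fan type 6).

41

Step 1: Sort the data: [1, 9, 18, 31, 34, 41, 46]
Step 2: n = 7
Step 3: Using the exclusive quartile method:
  Q1 = 9
  Q2 (median) = 31
  Q3 = 41
  IQR = Q3 - Q1 = 41 - 9 = 32
Step 4: Q3 = 41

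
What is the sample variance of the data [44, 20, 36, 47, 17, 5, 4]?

315.9048

Step 1: Compute the mean: (44 + 20 + 36 + 47 + 17 + 5 + 4) / 7 = 24.7143
Step 2: Compute squared deviations from the mean:
  (44 - 24.7143)^2 = 371.9388
  (20 - 24.7143)^2 = 22.2245
  (36 - 24.7143)^2 = 127.3673
  (47 - 24.7143)^2 = 496.6531
  (17 - 24.7143)^2 = 59.5102
  (5 - 24.7143)^2 = 388.6531
  (4 - 24.7143)^2 = 429.0816
Step 3: Sum of squared deviations = 1895.4286
Step 4: Sample variance = 1895.4286 / 6 = 315.9048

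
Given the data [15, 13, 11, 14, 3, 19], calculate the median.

13.5

Step 1: Sort the data in ascending order: [3, 11, 13, 14, 15, 19]
Step 2: The number of values is n = 6.
Step 3: Since n is even, the median is the average of positions 3 and 4:
  Median = (13 + 14) / 2 = 13.5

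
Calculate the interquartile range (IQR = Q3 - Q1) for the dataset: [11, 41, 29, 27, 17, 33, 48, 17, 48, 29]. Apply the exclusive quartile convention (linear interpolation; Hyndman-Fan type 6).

25.75

Step 1: Sort the data: [11, 17, 17, 27, 29, 29, 33, 41, 48, 48]
Step 2: n = 10
Step 3: Using the exclusive quartile method:
  Q1 = 17
  Q2 (median) = 29
  Q3 = 42.75
  IQR = Q3 - Q1 = 42.75 - 17 = 25.75
Step 4: IQR = 25.75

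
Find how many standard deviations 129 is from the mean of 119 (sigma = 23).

0.4348

Step 1: Recall the z-score formula: z = (x - mu) / sigma
Step 2: Substitute values: z = (129 - 119) / 23
Step 3: z = 10 / 23 = 0.4348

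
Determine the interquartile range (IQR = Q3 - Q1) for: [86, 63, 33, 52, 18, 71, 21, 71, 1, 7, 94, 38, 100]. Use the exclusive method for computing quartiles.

59

Step 1: Sort the data: [1, 7, 18, 21, 33, 38, 52, 63, 71, 71, 86, 94, 100]
Step 2: n = 13
Step 3: Using the exclusive quartile method:
  Q1 = 19.5
  Q2 (median) = 52
  Q3 = 78.5
  IQR = Q3 - Q1 = 78.5 - 19.5 = 59
Step 4: IQR = 59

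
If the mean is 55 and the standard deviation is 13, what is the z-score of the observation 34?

-1.6154

Step 1: Recall the z-score formula: z = (x - mu) / sigma
Step 2: Substitute values: z = (34 - 55) / 13
Step 3: z = -21 / 13 = -1.6154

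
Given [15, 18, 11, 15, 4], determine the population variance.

23.44

Step 1: Compute the mean: (15 + 18 + 11 + 15 + 4) / 5 = 12.6
Step 2: Compute squared deviations from the mean:
  (15 - 12.6)^2 = 5.76
  (18 - 12.6)^2 = 29.16
  (11 - 12.6)^2 = 2.56
  (15 - 12.6)^2 = 5.76
  (4 - 12.6)^2 = 73.96
Step 3: Sum of squared deviations = 117.2
Step 4: Population variance = 117.2 / 5 = 23.44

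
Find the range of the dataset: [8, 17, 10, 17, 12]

9

Step 1: Identify the maximum value: max = 17
Step 2: Identify the minimum value: min = 8
Step 3: Range = max - min = 17 - 8 = 9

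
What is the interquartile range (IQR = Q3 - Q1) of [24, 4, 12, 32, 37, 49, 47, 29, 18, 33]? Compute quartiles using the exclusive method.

23

Step 1: Sort the data: [4, 12, 18, 24, 29, 32, 33, 37, 47, 49]
Step 2: n = 10
Step 3: Using the exclusive quartile method:
  Q1 = 16.5
  Q2 (median) = 30.5
  Q3 = 39.5
  IQR = Q3 - Q1 = 39.5 - 16.5 = 23
Step 4: IQR = 23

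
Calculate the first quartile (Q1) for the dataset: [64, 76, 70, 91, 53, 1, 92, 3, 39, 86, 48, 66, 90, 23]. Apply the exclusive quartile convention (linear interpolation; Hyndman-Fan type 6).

35

Step 1: Sort the data: [1, 3, 23, 39, 48, 53, 64, 66, 70, 76, 86, 90, 91, 92]
Step 2: n = 14
Step 3: Using the exclusive quartile method:
  Q1 = 35
  Q2 (median) = 65
  Q3 = 87
  IQR = Q3 - Q1 = 87 - 35 = 52
Step 4: Q1 = 35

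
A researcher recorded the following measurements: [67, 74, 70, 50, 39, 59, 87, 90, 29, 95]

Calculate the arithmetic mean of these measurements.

66

Step 1: Sum all values: 67 + 74 + 70 + 50 + 39 + 59 + 87 + 90 + 29 + 95 = 660
Step 2: Count the number of values: n = 10
Step 3: Mean = sum / n = 660 / 10 = 66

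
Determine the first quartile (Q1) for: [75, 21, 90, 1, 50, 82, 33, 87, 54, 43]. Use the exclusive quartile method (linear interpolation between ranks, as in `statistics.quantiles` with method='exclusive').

30

Step 1: Sort the data: [1, 21, 33, 43, 50, 54, 75, 82, 87, 90]
Step 2: n = 10
Step 3: Using the exclusive quartile method:
  Q1 = 30
  Q2 (median) = 52
  Q3 = 83.25
  IQR = Q3 - Q1 = 83.25 - 30 = 53.25
Step 4: Q1 = 30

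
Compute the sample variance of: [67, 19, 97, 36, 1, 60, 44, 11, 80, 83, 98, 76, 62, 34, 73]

932.781

Step 1: Compute the mean: (67 + 19 + 97 + 36 + 1 + 60 + 44 + 11 + 80 + 83 + 98 + 76 + 62 + 34 + 73) / 15 = 56.0667
Step 2: Compute squared deviations from the mean:
  (67 - 56.0667)^2 = 119.5378
  (19 - 56.0667)^2 = 1373.9378
  (97 - 56.0667)^2 = 1675.5378
  (36 - 56.0667)^2 = 402.6711
  (1 - 56.0667)^2 = 3032.3378
  (60 - 56.0667)^2 = 15.4711
  (44 - 56.0667)^2 = 145.6044
  (11 - 56.0667)^2 = 2031.0044
  (80 - 56.0667)^2 = 572.8044
  (83 - 56.0667)^2 = 725.4044
  (98 - 56.0667)^2 = 1758.4044
  (76 - 56.0667)^2 = 397.3378
  (62 - 56.0667)^2 = 35.2044
  (34 - 56.0667)^2 = 486.9378
  (73 - 56.0667)^2 = 286.7378
Step 3: Sum of squared deviations = 13058.9333
Step 4: Sample variance = 13058.9333 / 14 = 932.781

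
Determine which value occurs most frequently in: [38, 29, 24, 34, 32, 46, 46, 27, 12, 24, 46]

46

Step 1: Count the frequency of each value:
  12: appears 1 time(s)
  24: appears 2 time(s)
  27: appears 1 time(s)
  29: appears 1 time(s)
  32: appears 1 time(s)
  34: appears 1 time(s)
  38: appears 1 time(s)
  46: appears 3 time(s)
Step 2: The value 46 appears most frequently (3 times).
Step 3: Mode = 46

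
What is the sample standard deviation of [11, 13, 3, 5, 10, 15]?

4.6368

Step 1: Compute the mean: 9.5
Step 2: Sum of squared deviations from the mean: 107.5
Step 3: Sample variance = 107.5 / 5 = 21.5
Step 4: Standard deviation = sqrt(21.5) = 4.6368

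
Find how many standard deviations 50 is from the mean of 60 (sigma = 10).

-1

Step 1: Recall the z-score formula: z = (x - mu) / sigma
Step 2: Substitute values: z = (50 - 60) / 10
Step 3: z = -10 / 10 = -1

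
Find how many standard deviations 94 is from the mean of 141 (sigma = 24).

-1.9583

Step 1: Recall the z-score formula: z = (x - mu) / sigma
Step 2: Substitute values: z = (94 - 141) / 24
Step 3: z = -47 / 24 = -1.9583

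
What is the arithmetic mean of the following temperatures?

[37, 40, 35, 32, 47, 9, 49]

35.5714

Step 1: Sum all values: 37 + 40 + 35 + 32 + 47 + 9 + 49 = 249
Step 2: Count the number of values: n = 7
Step 3: Mean = sum / n = 249 / 7 = 35.5714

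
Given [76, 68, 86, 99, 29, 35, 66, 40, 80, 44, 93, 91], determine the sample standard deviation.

24.5213

Step 1: Compute the mean: 67.25
Step 2: Sum of squared deviations from the mean: 6614.25
Step 3: Sample variance = 6614.25 / 11 = 601.2955
Step 4: Standard deviation = sqrt(601.2955) = 24.5213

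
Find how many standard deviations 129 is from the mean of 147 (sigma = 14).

-1.2857

Step 1: Recall the z-score formula: z = (x - mu) / sigma
Step 2: Substitute values: z = (129 - 147) / 14
Step 3: z = -18 / 14 = -1.2857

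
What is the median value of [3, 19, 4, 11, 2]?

4

Step 1: Sort the data in ascending order: [2, 3, 4, 11, 19]
Step 2: The number of values is n = 5.
Step 3: Since n is odd, the median is the middle value at position 3: 4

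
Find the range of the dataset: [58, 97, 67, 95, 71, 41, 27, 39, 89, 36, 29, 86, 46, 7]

90

Step 1: Identify the maximum value: max = 97
Step 2: Identify the minimum value: min = 7
Step 3: Range = max - min = 97 - 7 = 90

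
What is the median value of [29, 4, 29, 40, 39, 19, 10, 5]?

24

Step 1: Sort the data in ascending order: [4, 5, 10, 19, 29, 29, 39, 40]
Step 2: The number of values is n = 8.
Step 3: Since n is even, the median is the average of positions 4 and 5:
  Median = (19 + 29) / 2 = 24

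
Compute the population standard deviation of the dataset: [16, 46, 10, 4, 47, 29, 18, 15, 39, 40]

14.9613

Step 1: Compute the mean: 26.4
Step 2: Sum of squared deviations from the mean: 2238.4
Step 3: Population variance = 2238.4 / 10 = 223.84
Step 4: Standard deviation = sqrt(223.84) = 14.9613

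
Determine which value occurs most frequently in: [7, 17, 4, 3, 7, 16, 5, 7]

7

Step 1: Count the frequency of each value:
  3: appears 1 time(s)
  4: appears 1 time(s)
  5: appears 1 time(s)
  7: appears 3 time(s)
  16: appears 1 time(s)
  17: appears 1 time(s)
Step 2: The value 7 appears most frequently (3 times).
Step 3: Mode = 7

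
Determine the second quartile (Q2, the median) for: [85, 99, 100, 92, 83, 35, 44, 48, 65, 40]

74

Step 1: Sort the data: [35, 40, 44, 48, 65, 83, 85, 92, 99, 100]
Step 2: n = 10
Step 3: Q2 is the median. Since n is even, it is the average of the values at positions 5 and 6:
  Q2 = (65 + 83) / 2 = 74
Step 4: Q2 = 74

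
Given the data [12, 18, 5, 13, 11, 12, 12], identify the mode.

12

Step 1: Count the frequency of each value:
  5: appears 1 time(s)
  11: appears 1 time(s)
  12: appears 3 time(s)
  13: appears 1 time(s)
  18: appears 1 time(s)
Step 2: The value 12 appears most frequently (3 times).
Step 3: Mode = 12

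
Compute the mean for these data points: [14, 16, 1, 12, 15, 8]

11

Step 1: Sum all values: 14 + 16 + 1 + 12 + 15 + 8 = 66
Step 2: Count the number of values: n = 6
Step 3: Mean = sum / n = 66 / 6 = 11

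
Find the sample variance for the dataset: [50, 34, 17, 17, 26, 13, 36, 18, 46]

184.5278

Step 1: Compute the mean: (50 + 34 + 17 + 17 + 26 + 13 + 36 + 18 + 46) / 9 = 28.5556
Step 2: Compute squared deviations from the mean:
  (50 - 28.5556)^2 = 459.8642
  (34 - 28.5556)^2 = 29.642
  (17 - 28.5556)^2 = 133.5309
  (17 - 28.5556)^2 = 133.5309
  (26 - 28.5556)^2 = 6.5309
  (13 - 28.5556)^2 = 241.9753
  (36 - 28.5556)^2 = 55.4198
  (18 - 28.5556)^2 = 111.4198
  (46 - 28.5556)^2 = 304.3086
Step 3: Sum of squared deviations = 1476.2222
Step 4: Sample variance = 1476.2222 / 8 = 184.5278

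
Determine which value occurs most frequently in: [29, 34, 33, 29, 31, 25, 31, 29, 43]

29

Step 1: Count the frequency of each value:
  25: appears 1 time(s)
  29: appears 3 time(s)
  31: appears 2 time(s)
  33: appears 1 time(s)
  34: appears 1 time(s)
  43: appears 1 time(s)
Step 2: The value 29 appears most frequently (3 times).
Step 3: Mode = 29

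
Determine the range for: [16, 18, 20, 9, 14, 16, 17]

11

Step 1: Identify the maximum value: max = 20
Step 2: Identify the minimum value: min = 9
Step 3: Range = max - min = 20 - 9 = 11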